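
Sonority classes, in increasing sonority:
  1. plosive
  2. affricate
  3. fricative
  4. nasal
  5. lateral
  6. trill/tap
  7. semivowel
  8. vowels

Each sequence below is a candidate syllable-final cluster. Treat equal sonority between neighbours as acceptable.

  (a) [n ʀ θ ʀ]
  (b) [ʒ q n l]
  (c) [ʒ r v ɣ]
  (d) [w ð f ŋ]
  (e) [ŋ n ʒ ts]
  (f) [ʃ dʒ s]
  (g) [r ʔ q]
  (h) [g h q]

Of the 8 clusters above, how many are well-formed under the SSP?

(a) sonority 4-6-3-6: ill-formed.
(b) sonority 3-1-4-5: ill-formed.
(c) sonority 3-6-3-3: ill-formed.
(d) sonority 7-3-3-4: ill-formed.
(e) sonority 4-4-3-2: well-formed.
(f) sonority 3-2-3: ill-formed.
(g) sonority 6-1-1: well-formed.
(h) sonority 1-3-1: ill-formed.

2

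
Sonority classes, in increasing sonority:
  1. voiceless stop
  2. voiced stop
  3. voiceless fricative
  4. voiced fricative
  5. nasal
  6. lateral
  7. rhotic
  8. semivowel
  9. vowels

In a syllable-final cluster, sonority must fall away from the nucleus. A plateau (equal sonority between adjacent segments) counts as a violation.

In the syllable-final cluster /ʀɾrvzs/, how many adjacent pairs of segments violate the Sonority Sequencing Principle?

/ʀ/: rhotic = 7.
/ɾ/: rhotic = 7.
/r/: rhotic = 7.
/v/: voiced fricative = 4.
/z/: voiced fricative = 4.
/s/: voiceless fricative = 3.
/ʀ/→/ɾ/: 7→7 (plateau) — violation.
/ɾ/→/r/: 7→7 (plateau) — violation.
/r/→/v/: 7→4 (falls) — ok.
/v/→/z/: 4→4 (plateau) — violation.
/z/→/s/: 4→3 (falls) — ok.

3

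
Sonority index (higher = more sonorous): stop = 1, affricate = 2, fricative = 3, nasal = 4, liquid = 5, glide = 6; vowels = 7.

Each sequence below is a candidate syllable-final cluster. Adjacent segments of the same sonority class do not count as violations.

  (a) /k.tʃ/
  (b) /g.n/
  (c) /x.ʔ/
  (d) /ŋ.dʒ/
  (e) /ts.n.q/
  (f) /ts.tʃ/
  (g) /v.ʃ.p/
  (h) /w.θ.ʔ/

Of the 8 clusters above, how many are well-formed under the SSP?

5

(a) /k.tʃ/: profile 1-2 — violates.
(b) /g.n/: profile 1-4 — violates.
(c) /x.ʔ/: profile 3-1 — obeys.
(d) /ŋ.dʒ/: profile 4-2 — obeys.
(e) /ts.n.q/: profile 2-4-1 — violates.
(f) /ts.tʃ/: profile 2-2 — obeys.
(g) /v.ʃ.p/: profile 3-3-1 — obeys.
(h) /w.θ.ʔ/: profile 6-3-1 — obeys.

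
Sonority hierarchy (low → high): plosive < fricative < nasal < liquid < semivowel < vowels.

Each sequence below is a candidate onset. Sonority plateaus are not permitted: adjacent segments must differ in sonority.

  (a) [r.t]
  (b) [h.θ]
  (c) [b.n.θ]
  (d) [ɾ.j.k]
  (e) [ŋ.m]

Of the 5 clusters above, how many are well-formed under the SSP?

(a) sonority 4-1: ill-formed.
(b) sonority 2-2: ill-formed.
(c) sonority 1-3-2: ill-formed.
(d) sonority 4-5-1: ill-formed.
(e) sonority 3-3: ill-formed.

0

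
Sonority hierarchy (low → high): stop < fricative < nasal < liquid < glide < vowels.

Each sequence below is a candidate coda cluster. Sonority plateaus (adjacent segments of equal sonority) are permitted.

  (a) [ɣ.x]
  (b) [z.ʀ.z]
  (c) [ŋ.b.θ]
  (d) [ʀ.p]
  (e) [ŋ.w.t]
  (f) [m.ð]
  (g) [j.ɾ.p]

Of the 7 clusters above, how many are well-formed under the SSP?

(a) 2-2 → obeys
(b) 2-4-2 → violates
(c) 3-1-2 → violates
(d) 4-1 → obeys
(e) 3-5-1 → violates
(f) 3-2 → obeys
(g) 5-4-1 → obeys

4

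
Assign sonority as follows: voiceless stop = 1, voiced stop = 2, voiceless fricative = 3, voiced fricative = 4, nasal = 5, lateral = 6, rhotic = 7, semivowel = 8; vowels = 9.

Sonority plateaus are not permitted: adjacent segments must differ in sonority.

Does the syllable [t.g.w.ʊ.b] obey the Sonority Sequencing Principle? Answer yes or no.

yes

Onset: /t/ is a voiceless stop (sonority 1), /g/ is a voiced stop (sonority 2), /w/ is a semivowel (sonority 8); then the nucleus /ʊ/ (sonority 9).
Onset profile 1-2-8-9 — rises to the nucleus.
Coda: /b/ is a voiced stop (sonority 2).
Coda profile 9-2 — falls from the nucleus.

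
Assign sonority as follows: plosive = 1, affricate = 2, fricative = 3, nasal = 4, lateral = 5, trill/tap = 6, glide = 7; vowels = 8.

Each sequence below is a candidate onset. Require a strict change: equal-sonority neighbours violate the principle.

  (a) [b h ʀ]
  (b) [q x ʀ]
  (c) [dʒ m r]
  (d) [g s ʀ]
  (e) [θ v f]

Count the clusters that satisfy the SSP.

(a) [b h ʀ]: profile 1-3-6 — obeys.
(b) [q x ʀ]: profile 1-3-6 — obeys.
(c) [dʒ m r]: profile 2-4-6 — obeys.
(d) [g s ʀ]: profile 1-3-6 — obeys.
(e) [θ v f]: profile 3-3-3 — violates.

4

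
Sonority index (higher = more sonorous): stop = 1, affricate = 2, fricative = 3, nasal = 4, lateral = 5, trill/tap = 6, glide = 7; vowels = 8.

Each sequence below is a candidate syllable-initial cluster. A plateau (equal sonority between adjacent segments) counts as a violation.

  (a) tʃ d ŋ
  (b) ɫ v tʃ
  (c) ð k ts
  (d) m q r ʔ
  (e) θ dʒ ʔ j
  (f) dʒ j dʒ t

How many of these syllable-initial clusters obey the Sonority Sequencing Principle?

(a) sonority 2-1-4: ill-formed.
(b) sonority 5-3-2: ill-formed.
(c) sonority 3-1-2: ill-formed.
(d) sonority 4-1-6-1: ill-formed.
(e) sonority 3-2-1-7: ill-formed.
(f) sonority 2-7-2-1: ill-formed.

0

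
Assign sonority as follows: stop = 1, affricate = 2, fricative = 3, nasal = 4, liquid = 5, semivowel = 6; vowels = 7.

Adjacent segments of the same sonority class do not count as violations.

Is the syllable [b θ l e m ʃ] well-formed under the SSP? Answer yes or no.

yes

Onset: /b/ is a stop (sonority 1), /θ/ is a fricative (sonority 3), /l/ is a liquid (sonority 5); then the nucleus /e/ (sonority 7).
Onset profile 1-3-5-7 — rises to the nucleus.
Coda: /m/ is a nasal (sonority 4), /ʃ/ is a fricative (sonority 3).
Coda profile 7-4-3 — falls from the nucleus.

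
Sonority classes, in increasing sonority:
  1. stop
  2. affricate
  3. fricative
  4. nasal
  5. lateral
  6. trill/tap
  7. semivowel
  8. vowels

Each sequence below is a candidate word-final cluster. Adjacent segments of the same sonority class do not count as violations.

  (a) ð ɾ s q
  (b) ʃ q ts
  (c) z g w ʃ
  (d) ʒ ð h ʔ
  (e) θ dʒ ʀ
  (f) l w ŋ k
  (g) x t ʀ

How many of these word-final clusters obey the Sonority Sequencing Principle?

1

(a) ð ɾ s q: profile 3-6-3-1 — violates.
(b) ʃ q ts: profile 3-1-2 — violates.
(c) z g w ʃ: profile 3-1-7-3 — violates.
(d) ʒ ð h ʔ: profile 3-3-3-1 — obeys.
(e) θ dʒ ʀ: profile 3-2-6 — violates.
(f) l w ŋ k: profile 5-7-4-1 — violates.
(g) x t ʀ: profile 3-1-6 — violates.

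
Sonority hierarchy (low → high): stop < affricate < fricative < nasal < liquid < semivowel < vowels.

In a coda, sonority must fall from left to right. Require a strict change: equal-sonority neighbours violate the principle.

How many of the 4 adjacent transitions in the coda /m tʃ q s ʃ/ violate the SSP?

2

/m/ — nasal, sonority 4.
/tʃ/ — affricate, sonority 2.
/q/ — stop, sonority 1.
/s/ — fricative, sonority 3.
/ʃ/ — fricative, sonority 3.
/m/→/tʃ/: 4→2 (falls) — ok.
/tʃ/→/q/: 2→1 (falls) — ok.
/q/→/s/: 1→3 (does not fall) — violation.
/s/→/ʃ/: 3→3 (plateau) — violation.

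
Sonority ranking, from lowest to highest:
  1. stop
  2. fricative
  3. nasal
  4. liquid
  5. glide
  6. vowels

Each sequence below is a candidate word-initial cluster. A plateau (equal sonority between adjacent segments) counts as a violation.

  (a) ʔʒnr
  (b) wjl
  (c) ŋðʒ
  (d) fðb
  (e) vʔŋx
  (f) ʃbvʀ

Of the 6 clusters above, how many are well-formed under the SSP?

(a) sonority 1-2-3-4: well-formed.
(b) sonority 5-5-4: ill-formed.
(c) sonority 3-2-2: ill-formed.
(d) sonority 2-2-1: ill-formed.
(e) sonority 2-1-3-2: ill-formed.
(f) sonority 2-1-2-4: ill-formed.

1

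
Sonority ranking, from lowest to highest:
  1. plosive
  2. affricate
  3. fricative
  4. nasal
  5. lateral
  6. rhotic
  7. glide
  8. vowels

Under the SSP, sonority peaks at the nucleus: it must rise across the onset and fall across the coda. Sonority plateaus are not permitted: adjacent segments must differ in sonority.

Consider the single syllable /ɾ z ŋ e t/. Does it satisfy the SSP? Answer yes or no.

no

Onset: /ɾ/ is a rhotic (sonority 6), /z/ is a fricative (sonority 3), /ŋ/ is a nasal (sonority 4); then the nucleus /e/ (sonority 8).
Onset profile 6-3-4-8 — does not strictly rise throughout.
Coda: /t/ is a plosive (sonority 1).
Coda profile 8-1 — falls from the nucleus.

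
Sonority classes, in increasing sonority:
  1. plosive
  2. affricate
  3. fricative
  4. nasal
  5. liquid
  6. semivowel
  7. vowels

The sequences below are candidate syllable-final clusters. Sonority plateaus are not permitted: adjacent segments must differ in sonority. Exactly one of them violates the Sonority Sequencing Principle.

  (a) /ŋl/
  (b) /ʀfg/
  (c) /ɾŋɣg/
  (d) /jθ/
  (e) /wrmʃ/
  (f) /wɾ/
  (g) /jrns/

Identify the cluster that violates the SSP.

(a) /ŋl/: profile 4-5 — violates.
(b) /ʀfg/: profile 5-3-1 — obeys.
(c) /ɾŋɣg/: profile 5-4-3-1 — obeys.
(d) /jθ/: profile 6-3 — obeys.
(e) /wrmʃ/: profile 6-5-4-3 — obeys.
(f) /wɾ/: profile 6-5 — obeys.
(g) /jrns/: profile 6-5-4-3 — obeys.

a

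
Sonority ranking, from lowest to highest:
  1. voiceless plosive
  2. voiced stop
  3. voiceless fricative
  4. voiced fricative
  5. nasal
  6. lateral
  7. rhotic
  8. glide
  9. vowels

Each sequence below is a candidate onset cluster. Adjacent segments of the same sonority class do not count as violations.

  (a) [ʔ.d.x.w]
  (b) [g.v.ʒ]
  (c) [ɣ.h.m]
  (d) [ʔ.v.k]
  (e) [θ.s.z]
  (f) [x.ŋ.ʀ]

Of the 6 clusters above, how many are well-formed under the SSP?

(a) 1-2-3-8 → obeys
(b) 2-4-4 → obeys
(c) 4-3-5 → violates
(d) 1-4-1 → violates
(e) 3-3-4 → obeys
(f) 3-5-7 → obeys

4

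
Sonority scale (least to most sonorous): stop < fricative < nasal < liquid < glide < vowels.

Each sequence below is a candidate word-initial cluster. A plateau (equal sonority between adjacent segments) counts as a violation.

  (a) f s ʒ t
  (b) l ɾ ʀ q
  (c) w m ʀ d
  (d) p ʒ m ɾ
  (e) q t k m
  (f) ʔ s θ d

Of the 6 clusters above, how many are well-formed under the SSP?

(a) sonority 2-2-2-1: ill-formed.
(b) sonority 4-4-4-1: ill-formed.
(c) sonority 5-3-4-1: ill-formed.
(d) sonority 1-2-3-4: well-formed.
(e) sonority 1-1-1-3: ill-formed.
(f) sonority 1-2-2-1: ill-formed.

1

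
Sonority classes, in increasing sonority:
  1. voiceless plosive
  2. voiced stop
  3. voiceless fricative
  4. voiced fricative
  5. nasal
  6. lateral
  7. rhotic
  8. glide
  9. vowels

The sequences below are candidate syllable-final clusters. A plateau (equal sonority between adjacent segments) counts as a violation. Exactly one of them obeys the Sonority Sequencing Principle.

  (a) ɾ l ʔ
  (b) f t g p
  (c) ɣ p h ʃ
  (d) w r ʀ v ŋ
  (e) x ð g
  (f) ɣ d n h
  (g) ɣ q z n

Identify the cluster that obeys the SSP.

(a) sonority 7-6-1: well-formed.
(b) sonority 3-1-2-1: ill-formed.
(c) sonority 4-1-3-3: ill-formed.
(d) sonority 8-7-7-4-5: ill-formed.
(e) sonority 3-4-2: ill-formed.
(f) sonority 4-2-5-3: ill-formed.
(g) sonority 4-1-4-5: ill-formed.

a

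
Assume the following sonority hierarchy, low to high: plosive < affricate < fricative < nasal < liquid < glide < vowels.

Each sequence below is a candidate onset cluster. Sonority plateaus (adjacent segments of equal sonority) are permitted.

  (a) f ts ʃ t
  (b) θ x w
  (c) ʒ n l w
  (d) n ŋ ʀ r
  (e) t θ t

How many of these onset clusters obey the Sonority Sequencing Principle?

(a) f ts ʃ t: profile 3-2-3-1 — violates.
(b) θ x w: profile 3-3-6 — obeys.
(c) ʒ n l w: profile 3-4-5-6 — obeys.
(d) n ŋ ʀ r: profile 4-4-5-5 — obeys.
(e) t θ t: profile 1-3-1 — violates.

3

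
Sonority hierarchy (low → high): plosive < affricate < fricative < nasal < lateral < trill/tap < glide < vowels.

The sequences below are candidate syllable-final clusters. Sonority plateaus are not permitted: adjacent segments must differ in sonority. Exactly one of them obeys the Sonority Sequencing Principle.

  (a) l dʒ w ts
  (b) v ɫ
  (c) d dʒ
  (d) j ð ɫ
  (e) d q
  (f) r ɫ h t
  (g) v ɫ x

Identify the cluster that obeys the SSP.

f

(a) 5-2-7-2 → violates
(b) 3-5 → violates
(c) 1-2 → violates
(d) 7-3-5 → violates
(e) 1-1 → violates
(f) 6-5-3-1 → obeys
(g) 3-5-3 → violates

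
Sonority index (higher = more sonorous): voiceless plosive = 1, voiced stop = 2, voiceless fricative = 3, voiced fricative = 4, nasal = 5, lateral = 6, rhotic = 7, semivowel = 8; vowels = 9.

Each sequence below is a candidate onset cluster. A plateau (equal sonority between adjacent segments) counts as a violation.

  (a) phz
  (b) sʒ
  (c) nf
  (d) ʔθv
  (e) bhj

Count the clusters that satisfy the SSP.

(a) sonority 1-3-4: well-formed.
(b) sonority 3-4: well-formed.
(c) sonority 5-3: ill-formed.
(d) sonority 1-3-4: well-formed.
(e) sonority 2-3-8: well-formed.

4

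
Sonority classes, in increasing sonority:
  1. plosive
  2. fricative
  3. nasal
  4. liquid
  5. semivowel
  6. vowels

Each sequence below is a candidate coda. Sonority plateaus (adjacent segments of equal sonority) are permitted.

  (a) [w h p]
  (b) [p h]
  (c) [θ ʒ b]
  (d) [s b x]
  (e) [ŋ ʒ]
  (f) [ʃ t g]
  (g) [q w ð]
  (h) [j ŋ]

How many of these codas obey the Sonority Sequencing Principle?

(a) [w h p]: profile 5-2-1 — obeys.
(b) [p h]: profile 1-2 — violates.
(c) [θ ʒ b]: profile 2-2-1 — obeys.
(d) [s b x]: profile 2-1-2 — violates.
(e) [ŋ ʒ]: profile 3-2 — obeys.
(f) [ʃ t g]: profile 2-1-1 — obeys.
(g) [q w ð]: profile 1-5-2 — violates.
(h) [j ŋ]: profile 5-3 — obeys.

5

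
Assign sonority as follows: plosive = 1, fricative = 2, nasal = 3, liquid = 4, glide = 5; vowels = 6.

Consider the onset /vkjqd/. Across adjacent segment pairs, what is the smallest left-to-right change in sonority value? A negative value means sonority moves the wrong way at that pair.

/v/ is a fricative (sonority 2).
/k/ is a plosive (sonority 1).
/j/ is a glide (sonority 5).
/q/ is a plosive (sonority 1).
/d/ is a plosive (sonority 1).
/v/→/k/: change -1.
/k/→/j/: change +4.
/j/→/q/: change -4.
/q/→/d/: change +0.
Minimum = -4.

-4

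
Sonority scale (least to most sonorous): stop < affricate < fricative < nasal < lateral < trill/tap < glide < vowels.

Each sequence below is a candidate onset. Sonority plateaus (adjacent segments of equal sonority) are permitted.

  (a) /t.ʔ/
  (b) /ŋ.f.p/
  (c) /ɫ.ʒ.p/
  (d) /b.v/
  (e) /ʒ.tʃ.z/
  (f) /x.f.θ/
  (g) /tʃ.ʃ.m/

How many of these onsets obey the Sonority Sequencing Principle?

(a) /t.ʔ/: profile 1-1 — obeys.
(b) /ŋ.f.p/: profile 4-3-1 — violates.
(c) /ɫ.ʒ.p/: profile 5-3-1 — violates.
(d) /b.v/: profile 1-3 — obeys.
(e) /ʒ.tʃ.z/: profile 3-2-3 — violates.
(f) /x.f.θ/: profile 3-3-3 — obeys.
(g) /tʃ.ʃ.m/: profile 2-3-4 — obeys.

4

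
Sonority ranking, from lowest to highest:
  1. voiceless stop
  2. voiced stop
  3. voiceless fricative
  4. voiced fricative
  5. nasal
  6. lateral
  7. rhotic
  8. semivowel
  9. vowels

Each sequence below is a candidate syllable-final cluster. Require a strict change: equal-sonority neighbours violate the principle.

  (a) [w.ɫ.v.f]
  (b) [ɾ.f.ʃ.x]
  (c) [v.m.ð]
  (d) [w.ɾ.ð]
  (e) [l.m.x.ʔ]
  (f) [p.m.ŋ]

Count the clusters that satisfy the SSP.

(a) 8-6-4-3 → obeys
(b) 7-3-3-3 → violates
(c) 4-5-4 → violates
(d) 8-7-4 → obeys
(e) 6-5-3-1 → obeys
(f) 1-5-5 → violates

3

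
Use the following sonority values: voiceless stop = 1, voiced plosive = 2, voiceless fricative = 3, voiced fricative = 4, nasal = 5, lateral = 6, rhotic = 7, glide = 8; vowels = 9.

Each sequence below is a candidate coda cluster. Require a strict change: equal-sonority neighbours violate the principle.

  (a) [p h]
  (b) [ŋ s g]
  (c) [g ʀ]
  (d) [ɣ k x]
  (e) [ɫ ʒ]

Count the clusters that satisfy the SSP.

(a) [p h]: profile 1-3 — violates.
(b) [ŋ s g]: profile 5-3-2 — obeys.
(c) [g ʀ]: profile 2-7 — violates.
(d) [ɣ k x]: profile 4-1-3 — violates.
(e) [ɫ ʒ]: profile 6-4 — obeys.

2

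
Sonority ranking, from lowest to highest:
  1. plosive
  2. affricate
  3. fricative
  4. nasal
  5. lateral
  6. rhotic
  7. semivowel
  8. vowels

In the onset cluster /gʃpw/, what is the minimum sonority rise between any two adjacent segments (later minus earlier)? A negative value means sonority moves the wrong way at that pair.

-2

/g/ — plosive, sonority 1.
/ʃ/ — fricative, sonority 3.
/p/ — plosive, sonority 1.
/w/ — semivowel, sonority 7.
/g/→/ʃ/: change +2.
/ʃ/→/p/: change -2.
/p/→/w/: change +6.
Minimum = -2.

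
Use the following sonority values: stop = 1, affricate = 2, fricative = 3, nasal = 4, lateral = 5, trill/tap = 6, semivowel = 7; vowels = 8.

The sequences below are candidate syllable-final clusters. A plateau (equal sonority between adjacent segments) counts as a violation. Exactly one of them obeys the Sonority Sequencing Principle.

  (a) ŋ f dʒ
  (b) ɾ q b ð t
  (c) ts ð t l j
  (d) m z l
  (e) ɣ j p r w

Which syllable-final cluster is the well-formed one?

(a) sonority 4-3-2: well-formed.
(b) sonority 6-1-1-3-1: ill-formed.
(c) sonority 2-3-1-5-7: ill-formed.
(d) sonority 4-3-5: ill-formed.
(e) sonority 3-7-1-6-7: ill-formed.

a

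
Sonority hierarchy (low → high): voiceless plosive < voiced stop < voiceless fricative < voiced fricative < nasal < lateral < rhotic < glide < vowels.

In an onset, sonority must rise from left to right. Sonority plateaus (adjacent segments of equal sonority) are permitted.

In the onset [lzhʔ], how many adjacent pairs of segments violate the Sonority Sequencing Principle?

3

/l/ is a lateral (sonority 6).
/z/ is a voiced fricative (sonority 4).
/h/ is a voiceless fricative (sonority 3).
/ʔ/ is a voiceless plosive (sonority 1).
/l/→/z/: 6→4 (does not rise) — violation.
/z/→/h/: 4→3 (does not rise) — violation.
/h/→/ʔ/: 3→1 (does not rise) — violation.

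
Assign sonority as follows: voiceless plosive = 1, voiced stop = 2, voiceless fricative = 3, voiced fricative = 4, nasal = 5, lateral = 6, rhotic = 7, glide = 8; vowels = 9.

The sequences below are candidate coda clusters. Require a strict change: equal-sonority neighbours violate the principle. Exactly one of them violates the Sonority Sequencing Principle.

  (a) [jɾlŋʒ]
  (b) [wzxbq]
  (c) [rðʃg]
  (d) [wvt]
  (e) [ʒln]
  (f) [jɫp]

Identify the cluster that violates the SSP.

(a) sonority 8-7-6-5-4: well-formed.
(b) sonority 8-4-3-2-1: well-formed.
(c) sonority 7-4-3-2: well-formed.
(d) sonority 8-4-1: well-formed.
(e) sonority 4-6-5: ill-formed.
(f) sonority 8-6-1: well-formed.

e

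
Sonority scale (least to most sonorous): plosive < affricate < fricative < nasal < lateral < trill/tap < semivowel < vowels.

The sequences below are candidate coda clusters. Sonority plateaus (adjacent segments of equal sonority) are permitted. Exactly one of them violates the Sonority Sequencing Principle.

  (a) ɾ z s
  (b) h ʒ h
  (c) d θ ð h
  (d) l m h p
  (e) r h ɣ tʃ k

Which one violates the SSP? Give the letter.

(a) sonority 6-3-3: well-formed.
(b) sonority 3-3-3: well-formed.
(c) sonority 1-3-3-3: ill-formed.
(d) sonority 5-4-3-1: well-formed.
(e) sonority 6-3-3-2-1: well-formed.

c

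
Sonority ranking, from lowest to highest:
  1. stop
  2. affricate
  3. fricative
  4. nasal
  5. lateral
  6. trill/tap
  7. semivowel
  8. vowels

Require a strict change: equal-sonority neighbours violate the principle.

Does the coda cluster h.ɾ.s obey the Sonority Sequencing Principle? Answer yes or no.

/h/: fricative = 3.
/ɾ/: trill/tap = 6.
/s/: fricative = 3.
The profile is 3-6-3. Between /h/ (3) and /ɾ/ (6) sonority does not fall, so the cluster violates the SSP.

no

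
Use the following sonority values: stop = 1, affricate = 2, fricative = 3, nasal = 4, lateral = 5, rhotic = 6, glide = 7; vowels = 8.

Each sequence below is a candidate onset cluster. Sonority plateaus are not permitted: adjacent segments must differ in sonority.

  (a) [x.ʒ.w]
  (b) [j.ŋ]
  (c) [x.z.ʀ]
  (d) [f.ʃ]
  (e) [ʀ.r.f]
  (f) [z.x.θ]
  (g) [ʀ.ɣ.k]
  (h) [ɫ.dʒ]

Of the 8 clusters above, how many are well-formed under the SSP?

0

(a) sonority 3-3-7: ill-formed.
(b) sonority 7-4: ill-formed.
(c) sonority 3-3-6: ill-formed.
(d) sonority 3-3: ill-formed.
(e) sonority 6-6-3: ill-formed.
(f) sonority 3-3-3: ill-formed.
(g) sonority 6-3-1: ill-formed.
(h) sonority 5-2: ill-formed.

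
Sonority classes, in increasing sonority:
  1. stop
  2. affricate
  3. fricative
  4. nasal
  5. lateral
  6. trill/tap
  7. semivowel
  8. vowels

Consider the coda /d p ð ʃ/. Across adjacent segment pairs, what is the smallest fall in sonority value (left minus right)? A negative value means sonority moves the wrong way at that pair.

/d/ — stop, sonority 1.
/p/ — stop, sonority 1.
/ð/ — fricative, sonority 3.
/ʃ/ — fricative, sonority 3.
/d/→/p/: change +0.
/p/→/ð/: change -2.
/ð/→/ʃ/: change +0.
Minimum = -2.

-2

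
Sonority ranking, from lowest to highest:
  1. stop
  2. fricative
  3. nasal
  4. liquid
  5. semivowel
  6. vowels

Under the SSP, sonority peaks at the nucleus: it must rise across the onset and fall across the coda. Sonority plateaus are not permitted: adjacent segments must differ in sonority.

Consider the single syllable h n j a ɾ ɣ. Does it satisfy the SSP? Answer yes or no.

Onset: /h/ is a fricative (sonority 2), /n/ is a nasal (sonority 3), /j/ is a semivowel (sonority 5); then the nucleus /a/ (sonority 6).
Onset profile 2-3-5-6 — rises to the nucleus.
Coda: /ɾ/ is a liquid (sonority 4), /ɣ/ is a fricative (sonority 2).
Coda profile 6-4-2 — falls from the nucleus.

yes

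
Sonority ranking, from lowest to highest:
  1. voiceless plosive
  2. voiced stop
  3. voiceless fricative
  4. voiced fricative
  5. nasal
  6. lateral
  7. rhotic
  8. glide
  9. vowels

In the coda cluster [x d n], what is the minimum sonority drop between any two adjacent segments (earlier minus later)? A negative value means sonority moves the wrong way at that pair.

-3

/x/ — voiceless fricative, sonority 3.
/d/ — voiced stop, sonority 2.
/n/ — nasal, sonority 5.
/x/→/d/: change +1.
/d/→/n/: change -3.
Minimum = -3.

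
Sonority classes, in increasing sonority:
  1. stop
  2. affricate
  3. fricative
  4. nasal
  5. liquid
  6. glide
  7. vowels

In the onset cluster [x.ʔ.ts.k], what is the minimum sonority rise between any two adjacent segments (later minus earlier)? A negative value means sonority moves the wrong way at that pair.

-2

/x/: fricative = 3.
/ʔ/: stop = 1.
/ts/: affricate = 2.
/k/: stop = 1.
/x/→/ʔ/: change -2.
/ʔ/→/ts/: change +1.
/ts/→/k/: change -1.
Minimum = -2.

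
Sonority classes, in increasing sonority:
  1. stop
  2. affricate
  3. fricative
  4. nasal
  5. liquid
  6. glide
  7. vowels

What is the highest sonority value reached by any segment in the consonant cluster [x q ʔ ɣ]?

3

/x/ — fricative, sonority 3.
/q/ — stop, sonority 1.
/ʔ/ — stop, sonority 1.
/ɣ/ — fricative, sonority 3.
The maximum is 3.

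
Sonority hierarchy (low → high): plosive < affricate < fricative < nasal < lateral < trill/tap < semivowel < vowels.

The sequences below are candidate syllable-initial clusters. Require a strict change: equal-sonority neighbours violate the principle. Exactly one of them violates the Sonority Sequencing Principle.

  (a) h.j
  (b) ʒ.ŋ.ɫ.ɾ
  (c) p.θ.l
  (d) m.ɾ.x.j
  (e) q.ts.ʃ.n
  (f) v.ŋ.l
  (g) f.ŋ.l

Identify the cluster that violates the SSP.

(a) h.j: profile 3-7 — obeys.
(b) ʒ.ŋ.ɫ.ɾ: profile 3-4-5-6 — obeys.
(c) p.θ.l: profile 1-3-5 — obeys.
(d) m.ɾ.x.j: profile 4-6-3-7 — violates.
(e) q.ts.ʃ.n: profile 1-2-3-4 — obeys.
(f) v.ŋ.l: profile 3-4-5 — obeys.
(g) f.ŋ.l: profile 3-4-5 — obeys.

d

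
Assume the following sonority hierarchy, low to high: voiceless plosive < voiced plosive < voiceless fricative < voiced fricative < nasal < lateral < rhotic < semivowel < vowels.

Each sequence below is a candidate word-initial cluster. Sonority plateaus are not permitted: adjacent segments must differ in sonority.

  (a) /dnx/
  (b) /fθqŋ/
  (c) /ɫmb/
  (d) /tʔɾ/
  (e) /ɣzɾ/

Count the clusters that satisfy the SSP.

(a) /dnx/: profile 2-5-3 — violates.
(b) /fθqŋ/: profile 3-3-1-5 — violates.
(c) /ɫmb/: profile 6-5-2 — violates.
(d) /tʔɾ/: profile 1-1-7 — violates.
(e) /ɣzɾ/: profile 4-4-7 — violates.

0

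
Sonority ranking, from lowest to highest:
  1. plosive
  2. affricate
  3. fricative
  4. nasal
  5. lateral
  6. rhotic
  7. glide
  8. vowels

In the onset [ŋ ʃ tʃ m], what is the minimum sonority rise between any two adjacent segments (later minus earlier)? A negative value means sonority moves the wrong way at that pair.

/ŋ/: nasal = 4.
/ʃ/: fricative = 3.
/tʃ/: affricate = 2.
/m/: nasal = 4.
/ŋ/→/ʃ/: change -1.
/ʃ/→/tʃ/: change -1.
/tʃ/→/m/: change +2.
Minimum = -1.

-1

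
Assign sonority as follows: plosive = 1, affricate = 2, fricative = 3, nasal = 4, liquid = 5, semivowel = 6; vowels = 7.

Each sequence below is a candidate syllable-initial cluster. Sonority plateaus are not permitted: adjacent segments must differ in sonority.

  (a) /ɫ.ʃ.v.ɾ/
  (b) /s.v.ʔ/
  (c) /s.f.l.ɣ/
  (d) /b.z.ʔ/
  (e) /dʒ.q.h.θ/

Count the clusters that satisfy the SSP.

(a) 5-3-3-5 → violates
(b) 3-3-1 → violates
(c) 3-3-5-3 → violates
(d) 1-3-1 → violates
(e) 2-1-3-3 → violates

0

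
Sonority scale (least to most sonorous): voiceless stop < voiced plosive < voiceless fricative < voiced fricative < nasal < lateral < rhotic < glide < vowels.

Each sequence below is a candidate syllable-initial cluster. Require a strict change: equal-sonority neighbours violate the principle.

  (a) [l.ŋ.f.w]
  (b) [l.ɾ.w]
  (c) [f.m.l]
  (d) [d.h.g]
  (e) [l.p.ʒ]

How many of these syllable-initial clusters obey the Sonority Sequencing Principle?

(a) 6-5-3-8 → violates
(b) 6-7-8 → obeys
(c) 3-5-6 → obeys
(d) 2-3-2 → violates
(e) 6-1-4 → violates

2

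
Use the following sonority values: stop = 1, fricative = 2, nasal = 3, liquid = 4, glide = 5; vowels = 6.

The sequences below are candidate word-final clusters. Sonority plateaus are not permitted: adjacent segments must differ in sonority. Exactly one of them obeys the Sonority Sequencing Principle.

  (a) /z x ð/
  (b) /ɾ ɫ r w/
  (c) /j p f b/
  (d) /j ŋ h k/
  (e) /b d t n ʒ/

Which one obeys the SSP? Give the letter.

d

(a) sonority 2-2-2: ill-formed.
(b) sonority 4-4-4-5: ill-formed.
(c) sonority 5-1-2-1: ill-formed.
(d) sonority 5-3-2-1: well-formed.
(e) sonority 1-1-1-3-2: ill-formed.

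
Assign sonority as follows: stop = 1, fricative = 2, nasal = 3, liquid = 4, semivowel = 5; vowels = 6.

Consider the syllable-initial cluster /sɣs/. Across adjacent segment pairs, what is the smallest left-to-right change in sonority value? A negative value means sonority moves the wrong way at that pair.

0

/s/ is a fricative (sonority 2).
/ɣ/ is a fricative (sonority 2).
/s/ is a fricative (sonority 2).
/s/→/ɣ/: change +0.
/ɣ/→/s/: change +0.
Minimum = 0.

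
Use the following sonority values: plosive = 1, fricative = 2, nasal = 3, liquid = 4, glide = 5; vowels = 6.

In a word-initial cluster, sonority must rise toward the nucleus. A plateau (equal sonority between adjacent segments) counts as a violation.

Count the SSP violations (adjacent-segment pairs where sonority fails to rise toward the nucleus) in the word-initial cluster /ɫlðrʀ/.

/ɫ/ — liquid, sonority 4.
/l/ — liquid, sonority 4.
/ð/ — fricative, sonority 2.
/r/ — liquid, sonority 4.
/ʀ/ — liquid, sonority 4.
/ɫ/→/l/: 4→4 (plateau) — violation.
/l/→/ð/: 4→2 (does not rise) — violation.
/ð/→/r/: 2→4 (rises) — ok.
/r/→/ʀ/: 4→4 (plateau) — violation.

3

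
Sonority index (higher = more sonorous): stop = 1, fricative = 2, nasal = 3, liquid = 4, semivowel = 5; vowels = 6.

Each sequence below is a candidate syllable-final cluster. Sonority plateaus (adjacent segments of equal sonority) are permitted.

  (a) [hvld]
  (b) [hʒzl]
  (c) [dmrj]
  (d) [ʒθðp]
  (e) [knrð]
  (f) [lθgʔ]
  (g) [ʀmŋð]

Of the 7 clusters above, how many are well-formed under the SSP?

3

(a) 2-2-4-1 → violates
(b) 2-2-2-4 → violates
(c) 1-3-4-5 → violates
(d) 2-2-2-1 → obeys
(e) 1-3-4-2 → violates
(f) 4-2-1-1 → obeys
(g) 4-3-3-2 → obeys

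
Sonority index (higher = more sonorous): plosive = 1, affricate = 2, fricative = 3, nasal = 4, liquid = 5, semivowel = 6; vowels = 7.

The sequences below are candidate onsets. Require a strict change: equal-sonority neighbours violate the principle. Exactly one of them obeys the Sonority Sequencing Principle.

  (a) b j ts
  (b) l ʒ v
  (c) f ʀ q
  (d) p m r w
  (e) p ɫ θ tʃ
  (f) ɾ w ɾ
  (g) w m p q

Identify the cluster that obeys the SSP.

(a) 1-6-2 → violates
(b) 5-3-3 → violates
(c) 3-5-1 → violates
(d) 1-4-5-6 → obeys
(e) 1-5-3-2 → violates
(f) 5-6-5 → violates
(g) 6-4-1-1 → violates

d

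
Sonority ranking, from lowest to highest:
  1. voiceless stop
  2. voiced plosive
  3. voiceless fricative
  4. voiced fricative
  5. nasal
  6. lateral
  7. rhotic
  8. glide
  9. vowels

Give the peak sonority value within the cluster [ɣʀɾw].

/ɣ/ is a voiced fricative (sonority 4).
/ʀ/ is a rhotic (sonority 7).
/ɾ/ is a rhotic (sonority 7).
/w/ is a glide (sonority 8).
The maximum is 8.

8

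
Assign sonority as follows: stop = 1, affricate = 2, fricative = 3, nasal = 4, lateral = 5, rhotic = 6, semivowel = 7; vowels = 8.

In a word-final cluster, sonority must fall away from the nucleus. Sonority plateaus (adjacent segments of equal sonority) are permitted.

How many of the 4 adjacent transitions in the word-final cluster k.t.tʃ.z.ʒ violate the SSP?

/k/: stop = 1.
/t/: stop = 1.
/tʃ/: affricate = 2.
/z/: fricative = 3.
/ʒ/: fricative = 3.
/k/→/t/: 1→1 (plateau, allowed) — ok.
/t/→/tʃ/: 1→2 (does not fall) — violation.
/tʃ/→/z/: 2→3 (does not fall) — violation.
/z/→/ʒ/: 3→3 (plateau, allowed) — ok.

2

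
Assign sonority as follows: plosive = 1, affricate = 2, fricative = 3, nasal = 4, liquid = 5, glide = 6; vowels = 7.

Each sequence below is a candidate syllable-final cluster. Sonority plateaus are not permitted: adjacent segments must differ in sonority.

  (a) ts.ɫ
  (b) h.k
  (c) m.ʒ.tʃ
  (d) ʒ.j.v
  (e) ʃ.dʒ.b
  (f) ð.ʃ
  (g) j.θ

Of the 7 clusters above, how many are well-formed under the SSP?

(a) sonority 2-5: ill-formed.
(b) sonority 3-1: well-formed.
(c) sonority 4-3-2: well-formed.
(d) sonority 3-6-3: ill-formed.
(e) sonority 3-2-1: well-formed.
(f) sonority 3-3: ill-formed.
(g) sonority 6-3: well-formed.

4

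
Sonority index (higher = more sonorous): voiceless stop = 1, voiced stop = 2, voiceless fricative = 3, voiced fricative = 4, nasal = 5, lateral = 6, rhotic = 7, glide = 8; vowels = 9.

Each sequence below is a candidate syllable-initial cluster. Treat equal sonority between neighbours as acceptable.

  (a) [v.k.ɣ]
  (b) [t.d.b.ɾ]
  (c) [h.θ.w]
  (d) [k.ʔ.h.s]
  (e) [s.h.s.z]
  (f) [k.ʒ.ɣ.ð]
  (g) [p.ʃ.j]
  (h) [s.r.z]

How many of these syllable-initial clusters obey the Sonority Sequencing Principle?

6

(a) [v.k.ɣ]: profile 4-1-4 — violates.
(b) [t.d.b.ɾ]: profile 1-2-2-7 — obeys.
(c) [h.θ.w]: profile 3-3-8 — obeys.
(d) [k.ʔ.h.s]: profile 1-1-3-3 — obeys.
(e) [s.h.s.z]: profile 3-3-3-4 — obeys.
(f) [k.ʒ.ɣ.ð]: profile 1-4-4-4 — obeys.
(g) [p.ʃ.j]: profile 1-3-8 — obeys.
(h) [s.r.z]: profile 3-7-4 — violates.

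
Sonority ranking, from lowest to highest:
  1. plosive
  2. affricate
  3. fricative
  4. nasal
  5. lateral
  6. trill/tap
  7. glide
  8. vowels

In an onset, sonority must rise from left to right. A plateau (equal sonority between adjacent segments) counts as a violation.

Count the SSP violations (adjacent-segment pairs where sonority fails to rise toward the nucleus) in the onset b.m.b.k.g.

3

/b/ — plosive, sonority 1.
/m/ — nasal, sonority 4.
/b/ — plosive, sonority 1.
/k/ — plosive, sonority 1.
/g/ — plosive, sonority 1.
/b/→/m/: 1→4 (rises) — ok.
/m/→/b/: 4→1 (does not rise) — violation.
/b/→/k/: 1→1 (plateau) — violation.
/k/→/g/: 1→1 (plateau) — violation.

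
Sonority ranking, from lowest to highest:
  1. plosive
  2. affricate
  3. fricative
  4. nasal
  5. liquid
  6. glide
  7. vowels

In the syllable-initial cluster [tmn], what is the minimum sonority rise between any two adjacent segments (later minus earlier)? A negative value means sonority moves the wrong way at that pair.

/t/ is a plosive (sonority 1).
/m/ is a nasal (sonority 4).
/n/ is a nasal (sonority 4).
/t/→/m/: change +3.
/m/→/n/: change +0.
Minimum = 0.

0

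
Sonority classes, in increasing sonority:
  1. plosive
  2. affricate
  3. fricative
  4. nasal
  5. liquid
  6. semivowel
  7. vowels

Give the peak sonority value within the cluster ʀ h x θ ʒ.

5

/ʀ/ is a liquid (sonority 5).
/h/ is a fricative (sonority 3).
/x/ is a fricative (sonority 3).
/θ/ is a fricative (sonority 3).
/ʒ/ is a fricative (sonority 3).
The maximum is 5.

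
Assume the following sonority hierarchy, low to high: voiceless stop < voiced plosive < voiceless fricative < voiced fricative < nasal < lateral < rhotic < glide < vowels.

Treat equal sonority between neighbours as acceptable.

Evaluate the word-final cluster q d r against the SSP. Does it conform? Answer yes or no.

no

/q/ is a voiceless stop (sonority 1).
/d/ is a voiced plosive (sonority 2).
/r/ is a rhotic (sonority 7).
The profile is 1-2-7. Between /q/ (1) and /d/ (2) sonority does not fall, so the cluster violates the SSP.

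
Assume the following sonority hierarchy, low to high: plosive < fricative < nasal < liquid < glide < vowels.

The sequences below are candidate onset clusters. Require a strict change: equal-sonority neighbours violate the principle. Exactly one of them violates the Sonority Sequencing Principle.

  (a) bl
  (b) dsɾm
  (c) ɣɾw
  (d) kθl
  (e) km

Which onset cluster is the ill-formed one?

(a) bl: profile 1-4 — obeys.
(b) dsɾm: profile 1-2-4-3 — violates.
(c) ɣɾw: profile 2-4-5 — obeys.
(d) kθl: profile 1-2-4 — obeys.
(e) km: profile 1-3 — obeys.

b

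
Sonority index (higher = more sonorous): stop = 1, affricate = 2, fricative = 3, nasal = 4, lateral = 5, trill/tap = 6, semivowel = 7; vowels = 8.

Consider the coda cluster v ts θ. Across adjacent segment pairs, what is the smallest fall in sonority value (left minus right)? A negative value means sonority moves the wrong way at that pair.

/v/: fricative = 3.
/ts/: affricate = 2.
/θ/: fricative = 3.
/v/→/ts/: change +1.
/ts/→/θ/: change -1.
Minimum = -1.

-1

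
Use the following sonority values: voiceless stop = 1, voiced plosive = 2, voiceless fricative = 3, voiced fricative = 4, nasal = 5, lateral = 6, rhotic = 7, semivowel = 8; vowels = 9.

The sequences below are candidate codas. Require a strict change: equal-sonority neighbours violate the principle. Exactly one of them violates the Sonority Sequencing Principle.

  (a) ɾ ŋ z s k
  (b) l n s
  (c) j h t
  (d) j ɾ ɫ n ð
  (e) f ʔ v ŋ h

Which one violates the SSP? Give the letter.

(a) sonority 7-5-4-3-1: well-formed.
(b) sonority 6-5-3: well-formed.
(c) sonority 8-3-1: well-formed.
(d) sonority 8-7-6-5-4: well-formed.
(e) sonority 3-1-4-5-3: ill-formed.

e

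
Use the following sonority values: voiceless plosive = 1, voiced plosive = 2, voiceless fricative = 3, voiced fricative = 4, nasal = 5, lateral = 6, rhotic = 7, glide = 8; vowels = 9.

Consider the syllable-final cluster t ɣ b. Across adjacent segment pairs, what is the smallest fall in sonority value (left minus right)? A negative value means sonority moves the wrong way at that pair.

-3

/t/: voiceless plosive = 1.
/ɣ/: voiced fricative = 4.
/b/: voiced plosive = 2.
/t/→/ɣ/: change -3.
/ɣ/→/b/: change +2.
Minimum = -3.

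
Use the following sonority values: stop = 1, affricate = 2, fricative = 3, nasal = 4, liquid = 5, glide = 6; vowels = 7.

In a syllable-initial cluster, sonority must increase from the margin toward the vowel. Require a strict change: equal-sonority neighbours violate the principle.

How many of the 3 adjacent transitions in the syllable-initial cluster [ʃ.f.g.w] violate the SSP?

/ʃ/: fricative = 3.
/f/: fricative = 3.
/g/: stop = 1.
/w/: glide = 6.
/ʃ/→/f/: 3→3 (plateau) — violation.
/f/→/g/: 3→1 (does not rise) — violation.
/g/→/w/: 1→6 (rises) — ok.

2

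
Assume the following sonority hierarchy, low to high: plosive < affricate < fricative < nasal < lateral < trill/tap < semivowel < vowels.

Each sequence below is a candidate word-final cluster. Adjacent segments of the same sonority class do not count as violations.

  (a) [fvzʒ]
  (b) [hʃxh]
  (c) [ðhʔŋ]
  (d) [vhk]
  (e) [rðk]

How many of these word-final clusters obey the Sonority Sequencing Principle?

(a) 3-3-3-3 → obeys
(b) 3-3-3-3 → obeys
(c) 3-3-1-4 → violates
(d) 3-3-1 → obeys
(e) 6-3-1 → obeys

4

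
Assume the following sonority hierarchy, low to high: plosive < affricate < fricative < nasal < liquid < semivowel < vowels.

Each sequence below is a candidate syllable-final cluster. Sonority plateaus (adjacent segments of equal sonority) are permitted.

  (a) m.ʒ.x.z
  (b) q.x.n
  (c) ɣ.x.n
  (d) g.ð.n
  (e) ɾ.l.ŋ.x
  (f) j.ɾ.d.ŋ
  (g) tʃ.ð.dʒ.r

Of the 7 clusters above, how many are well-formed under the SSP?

(a) m.ʒ.x.z: profile 4-3-3-3 — obeys.
(b) q.x.n: profile 1-3-4 — violates.
(c) ɣ.x.n: profile 3-3-4 — violates.
(d) g.ð.n: profile 1-3-4 — violates.
(e) ɾ.l.ŋ.x: profile 5-5-4-3 — obeys.
(f) j.ɾ.d.ŋ: profile 6-5-1-4 — violates.
(g) tʃ.ð.dʒ.r: profile 2-3-2-5 — violates.

2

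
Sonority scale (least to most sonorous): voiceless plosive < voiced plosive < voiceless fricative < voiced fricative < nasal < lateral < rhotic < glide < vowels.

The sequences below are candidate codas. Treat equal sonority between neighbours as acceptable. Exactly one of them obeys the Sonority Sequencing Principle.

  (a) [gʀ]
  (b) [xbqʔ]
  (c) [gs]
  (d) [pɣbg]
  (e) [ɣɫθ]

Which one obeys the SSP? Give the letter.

(a) 2-7 → violates
(b) 3-2-1-1 → obeys
(c) 2-3 → violates
(d) 1-4-2-2 → violates
(e) 4-6-3 → violates

b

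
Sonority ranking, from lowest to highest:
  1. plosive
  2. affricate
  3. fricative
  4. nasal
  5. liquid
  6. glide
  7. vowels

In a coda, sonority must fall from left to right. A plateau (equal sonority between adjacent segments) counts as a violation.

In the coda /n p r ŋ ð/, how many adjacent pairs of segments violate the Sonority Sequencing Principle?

/n/: nasal = 4.
/p/: plosive = 1.
/r/: liquid = 5.
/ŋ/: nasal = 4.
/ð/: fricative = 3.
/n/→/p/: 4→1 (falls) — ok.
/p/→/r/: 1→5 (does not fall) — violation.
/r/→/ŋ/: 5→4 (falls) — ok.
/ŋ/→/ð/: 4→3 (falls) — ok.

1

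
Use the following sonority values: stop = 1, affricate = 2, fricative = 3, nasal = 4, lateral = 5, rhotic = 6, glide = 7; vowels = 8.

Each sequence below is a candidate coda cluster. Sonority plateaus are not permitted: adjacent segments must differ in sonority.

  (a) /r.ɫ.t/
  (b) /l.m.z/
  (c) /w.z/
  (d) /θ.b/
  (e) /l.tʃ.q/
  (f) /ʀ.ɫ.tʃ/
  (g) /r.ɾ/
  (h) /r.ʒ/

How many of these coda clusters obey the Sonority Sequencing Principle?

(a) sonority 6-5-1: well-formed.
(b) sonority 5-4-3: well-formed.
(c) sonority 7-3: well-formed.
(d) sonority 3-1: well-formed.
(e) sonority 5-2-1: well-formed.
(f) sonority 6-5-2: well-formed.
(g) sonority 6-6: ill-formed.
(h) sonority 6-3: well-formed.

7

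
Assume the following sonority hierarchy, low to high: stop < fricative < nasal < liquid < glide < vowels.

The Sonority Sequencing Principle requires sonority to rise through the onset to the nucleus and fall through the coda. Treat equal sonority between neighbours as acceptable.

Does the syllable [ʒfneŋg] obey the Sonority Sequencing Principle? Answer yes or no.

yes

Onset: /ʒ/ is a fricative (sonority 2), /f/ is a fricative (sonority 2), /n/ is a nasal (sonority 3); then the nucleus /e/ (sonority 6).
Onset profile 2-2-3-6 — rises to the nucleus.
Coda: /ŋ/ is a nasal (sonority 3), /g/ is a stop (sonority 1).
Coda profile 6-3-1 — falls from the nucleus.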